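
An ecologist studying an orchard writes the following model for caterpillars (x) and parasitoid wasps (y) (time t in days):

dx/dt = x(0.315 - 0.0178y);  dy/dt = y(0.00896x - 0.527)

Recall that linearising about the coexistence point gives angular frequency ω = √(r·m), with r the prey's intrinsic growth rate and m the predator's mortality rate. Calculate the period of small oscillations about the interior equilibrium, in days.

Here r = 0.315 and m = 0.527, so r·m = 0.166.
ω = √0.166 = 0.407 per day, hence T = 2π/ω ≈ 15.4 days.

T ≈ 15.4 days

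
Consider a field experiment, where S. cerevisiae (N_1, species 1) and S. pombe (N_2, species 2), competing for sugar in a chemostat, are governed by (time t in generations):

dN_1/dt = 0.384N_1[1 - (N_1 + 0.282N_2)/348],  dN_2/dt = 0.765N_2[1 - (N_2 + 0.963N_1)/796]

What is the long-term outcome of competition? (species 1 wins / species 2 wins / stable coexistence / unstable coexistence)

stable coexistence

Compare the nullcline intercepts: K1/α12 = 348/0.282 = 1230 > K2 = 796; K2/α21 = 796/0.963 = 827 > K1 = 348.
Since both inequalities hold, each species can invade when rare, so the interior equilibrium is stable.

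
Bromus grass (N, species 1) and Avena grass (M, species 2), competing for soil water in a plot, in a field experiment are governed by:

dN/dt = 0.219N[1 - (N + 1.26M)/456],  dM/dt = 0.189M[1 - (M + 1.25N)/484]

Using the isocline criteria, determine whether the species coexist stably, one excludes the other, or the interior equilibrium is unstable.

Compare the nullcline intercepts: K1/α12 = 456/1.26 = 362 < K2 = 484; K2/α21 = 484/1.25 = 387 < K1 = 456.
Since both are reversed, neither can invade when rare; the interior point is a saddle.

unstable coexistence (outcome depends on initial conditions)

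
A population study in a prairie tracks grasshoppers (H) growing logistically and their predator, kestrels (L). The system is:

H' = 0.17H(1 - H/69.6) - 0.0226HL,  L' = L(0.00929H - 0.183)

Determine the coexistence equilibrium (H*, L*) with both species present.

H* ≈ 19.7, L* ≈ 5.39

From dL/dt = 0 with L > 0: 0.00929H* = 0.183, so H* = 19.7.
Substitute into dH/dt = 0: 0.17(1 - 19.7/69.6) = 0.0226L*.
The bracket is 0.717, giving L* = 0.122/0.0226 = 5.39.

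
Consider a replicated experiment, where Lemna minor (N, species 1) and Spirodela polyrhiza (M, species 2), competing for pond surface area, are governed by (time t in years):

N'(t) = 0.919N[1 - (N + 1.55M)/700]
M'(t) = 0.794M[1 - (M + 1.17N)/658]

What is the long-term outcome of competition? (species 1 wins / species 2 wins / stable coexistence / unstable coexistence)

Compare the nullcline intercepts: K1/α12 = 700/1.55 = 452 < K2 = 658; K2/α21 = 658/1.17 = 562 < K1 = 700.
Since both are reversed, neither can invade when rare; the interior point is a saddle.

unstable coexistence (outcome depends on initial conditions)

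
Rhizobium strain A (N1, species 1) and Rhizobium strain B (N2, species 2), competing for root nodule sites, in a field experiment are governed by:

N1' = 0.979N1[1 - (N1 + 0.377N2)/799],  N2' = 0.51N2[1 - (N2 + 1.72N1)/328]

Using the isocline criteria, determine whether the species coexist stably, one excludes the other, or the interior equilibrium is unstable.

species 1 excludes species 2

Compare the nullcline intercepts: K1/α12 = 799/0.377 = 2120 > K2 = 328; K2/α21 = 328/1.72 = 191 < K1 = 799.
Since the inequalities point opposite ways, species 1 can invade but species 2 cannot.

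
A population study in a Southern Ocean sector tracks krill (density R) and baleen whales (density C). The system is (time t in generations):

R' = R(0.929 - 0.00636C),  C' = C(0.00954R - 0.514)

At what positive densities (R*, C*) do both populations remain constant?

Set dC/dt = 0 with C > 0: 0.00954R - 0.514 = 0, so R* = 0.514/0.00954 = 53.9.
Set dR/dt = 0 with R > 0: 0.929 - 0.00636C = 0, so C* = 0.929/0.00636 = 146.

R* ≈ 53.9, C* ≈ 146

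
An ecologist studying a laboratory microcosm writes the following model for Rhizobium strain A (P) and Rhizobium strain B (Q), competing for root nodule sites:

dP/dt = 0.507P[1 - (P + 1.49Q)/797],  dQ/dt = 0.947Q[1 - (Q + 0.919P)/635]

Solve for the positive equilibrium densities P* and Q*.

Setting both brackets to zero gives the nullclines P + 1.49Q = 797 and 0.919P + Q = 635.
Substituting Q = 635 - 0.919P into the first: P(1 - 1.49·0.919) = 797 - 1.49·635.
So P* = -149/-0.369 = 404, and then Q* = 635 - 0.919·404 = 264.

P* ≈ 404, Q* ≈ 264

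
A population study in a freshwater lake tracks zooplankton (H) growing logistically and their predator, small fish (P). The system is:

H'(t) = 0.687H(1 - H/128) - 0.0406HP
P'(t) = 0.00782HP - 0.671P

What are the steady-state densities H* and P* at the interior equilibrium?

H* ≈ 85.8, P* ≈ 5.58

From dP/dt = 0 with P > 0: 0.00782H* = 0.671, so H* = 85.8.
Substitute into dH/dt = 0: 0.687(1 - 85.8/128) = 0.0406P*.
The bracket is 0.33, giving P* = 0.226/0.0406 = 5.58.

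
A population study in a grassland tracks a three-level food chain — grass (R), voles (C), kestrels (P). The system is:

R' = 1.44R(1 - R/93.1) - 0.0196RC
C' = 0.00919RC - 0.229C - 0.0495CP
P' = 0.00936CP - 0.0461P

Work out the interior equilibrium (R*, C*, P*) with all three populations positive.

From dP/dt = 0: 0.00936C* = 0.0461, so C* = 4.93.
From dR/dt = 0: 1.44(1 - R*/93.1) = 0.0196·4.93, giving R* = 93.1·(1 - 0.067) = 86.9.
From dC/dt = 0: 0.00919·86.9 - 0.229 = 0.0495P*, so P* = 0.569/0.0495 = 11.5.

R* ≈ 86.9, C* ≈ 4.93, P* ≈ 11.5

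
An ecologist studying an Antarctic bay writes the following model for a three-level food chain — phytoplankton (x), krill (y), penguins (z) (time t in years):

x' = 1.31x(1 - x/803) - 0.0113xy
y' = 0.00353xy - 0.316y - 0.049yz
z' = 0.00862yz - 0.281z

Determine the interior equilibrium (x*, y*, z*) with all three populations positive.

From dz/dt = 0: 0.00862y* = 0.281, so y* = 32.6.
From dx/dt = 0: 1.31(1 - x*/803) = 0.0113·32.6, giving x* = 803·(1 - 0.281) = 577.
From dy/dt = 0: 0.00353·577 - 0.316 = 0.049z*, so z* = 1.72/0.049 = 35.1.

x* ≈ 577, y* ≈ 32.6, z* ≈ 35.1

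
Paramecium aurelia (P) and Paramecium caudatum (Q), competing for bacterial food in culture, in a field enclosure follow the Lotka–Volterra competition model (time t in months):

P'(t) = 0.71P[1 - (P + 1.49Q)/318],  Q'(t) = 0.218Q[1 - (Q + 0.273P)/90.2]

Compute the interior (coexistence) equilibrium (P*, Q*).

Setting both brackets to zero gives the nullclines P + 1.49Q = 318 and 0.273P + Q = 90.2.
Substituting Q = 90.2 - 0.273P into the first: P(1 - 1.49·0.273) = 318 - 1.49·90.2.
So P* = 184/0.593 = 309, and then Q* = 90.2 - 0.273·309 = 5.71.

P* ≈ 309, Q* ≈ 5.71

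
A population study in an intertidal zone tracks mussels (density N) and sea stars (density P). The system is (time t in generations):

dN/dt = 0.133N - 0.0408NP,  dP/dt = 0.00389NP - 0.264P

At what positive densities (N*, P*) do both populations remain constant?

Set dP/dt = 0 with P > 0: 0.00389N - 0.264 = 0, so N* = 0.264/0.00389 = 67.9.
Set dN/dt = 0 with N > 0: 0.133 - 0.0408P = 0, so P* = 0.133/0.0408 = 3.26.

N* ≈ 67.9, P* ≈ 3.26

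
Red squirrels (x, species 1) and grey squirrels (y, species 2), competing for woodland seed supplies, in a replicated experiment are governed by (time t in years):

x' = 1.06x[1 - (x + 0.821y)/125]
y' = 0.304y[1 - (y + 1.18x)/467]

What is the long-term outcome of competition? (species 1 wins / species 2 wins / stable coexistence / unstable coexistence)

species 2 excludes species 1

Compare the nullcline intercepts: K1/α12 = 125/0.821 = 152 < K2 = 467; K2/α21 = 467/1.18 = 396 > K1 = 125.
Since the inequalities point opposite ways, species 2 can invade but species 1 cannot.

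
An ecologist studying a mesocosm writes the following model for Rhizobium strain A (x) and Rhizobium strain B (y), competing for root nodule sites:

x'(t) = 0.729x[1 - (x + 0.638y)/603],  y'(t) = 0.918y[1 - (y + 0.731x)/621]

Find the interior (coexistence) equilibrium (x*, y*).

x* ≈ 388, y* ≈ 338

Setting both brackets to zero gives the nullclines x + 0.638y = 603 and 0.731x + y = 621.
Substituting y = 621 - 0.731x into the first: x(1 - 0.638·0.731) = 603 - 0.638·621.
So x* = 207/0.534 = 388, and then y* = 621 - 0.731·388 = 338.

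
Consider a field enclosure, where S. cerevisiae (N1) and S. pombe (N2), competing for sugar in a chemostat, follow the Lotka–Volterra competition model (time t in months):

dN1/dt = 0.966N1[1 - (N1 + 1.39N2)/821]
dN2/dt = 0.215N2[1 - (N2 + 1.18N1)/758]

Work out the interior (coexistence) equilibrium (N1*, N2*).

Setting both brackets to zero gives the nullclines N1 + 1.39N2 = 821 and 1.18N1 + N2 = 758.
Substituting N2 = 758 - 1.18N1 into the first: N1(1 - 1.39·1.18) = 821 - 1.39·758.
So N1* = -233/-0.64 = 363, and then N2* = 758 - 1.18·363 = 329.

N1* ≈ 363, N2* ≈ 329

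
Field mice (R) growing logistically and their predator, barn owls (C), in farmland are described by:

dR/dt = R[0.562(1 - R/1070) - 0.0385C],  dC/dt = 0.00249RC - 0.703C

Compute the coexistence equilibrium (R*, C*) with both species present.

R* ≈ 282, C* ≈ 10.7

From dC/dt = 0 with C > 0: 0.00249R* = 0.703, so R* = 282.
Substitute into dR/dt = 0: 0.562(1 - 282/1070) = 0.0385C*.
The bracket is 0.736, giving C* = 0.414/0.0385 = 10.7.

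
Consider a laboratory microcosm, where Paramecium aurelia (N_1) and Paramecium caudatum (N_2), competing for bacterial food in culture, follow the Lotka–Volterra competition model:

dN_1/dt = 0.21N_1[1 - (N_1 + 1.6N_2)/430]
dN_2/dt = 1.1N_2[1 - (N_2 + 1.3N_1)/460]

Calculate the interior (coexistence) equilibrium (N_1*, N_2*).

N_1* ≈ 283, N_2* ≈ 91.7

Setting both brackets to zero gives the nullclines N_1 + 1.6N_2 = 430 and 1.3N_1 + N_2 = 460.
Substituting N_2 = 460 - 1.3N_1 into the first: N_1(1 - 1.6·1.3) = 430 - 1.6·460.
So N_1* = -306/-1.08 = 283, and then N_2* = 460 - 1.3·283 = 91.7.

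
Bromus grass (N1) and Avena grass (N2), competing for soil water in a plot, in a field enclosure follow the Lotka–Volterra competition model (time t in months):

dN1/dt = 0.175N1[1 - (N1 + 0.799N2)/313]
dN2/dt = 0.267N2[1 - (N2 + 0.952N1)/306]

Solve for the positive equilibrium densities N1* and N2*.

Setting both brackets to zero gives the nullclines N1 + 0.799N2 = 313 and 0.952N1 + N2 = 306.
Substituting N2 = 306 - 0.952N1 into the first: N1(1 - 0.799·0.952) = 313 - 0.799·306.
So N1* = 68.5/0.239 = 286, and then N2* = 306 - 0.952·286 = 33.5.

N1* ≈ 286, N2* ≈ 33.5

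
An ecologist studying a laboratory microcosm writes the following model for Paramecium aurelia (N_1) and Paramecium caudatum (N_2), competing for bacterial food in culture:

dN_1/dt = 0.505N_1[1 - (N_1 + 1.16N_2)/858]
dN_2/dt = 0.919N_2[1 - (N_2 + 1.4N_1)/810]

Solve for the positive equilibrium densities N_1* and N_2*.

Setting both brackets to zero gives the nullclines N_1 + 1.16N_2 = 858 and 1.4N_1 + N_2 = 810.
Substituting N_2 = 810 - 1.4N_1 into the first: N_1(1 - 1.16·1.4) = 858 - 1.16·810.
So N_1* = -81.6/-0.624 = 131, and then N_2* = 810 - 1.4·131 = 627.

N_1* ≈ 131, N_2* ≈ 627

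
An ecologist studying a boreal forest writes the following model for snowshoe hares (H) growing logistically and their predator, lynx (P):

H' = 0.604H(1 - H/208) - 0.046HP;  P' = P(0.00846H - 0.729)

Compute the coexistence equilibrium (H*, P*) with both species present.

H* ≈ 86.2, P* ≈ 7.69

From dP/dt = 0 with P > 0: 0.00846H* = 0.729, so H* = 86.2.
Substitute into dH/dt = 0: 0.604(1 - 86.2/208) = 0.046P*.
The bracket is 0.586, giving P* = 0.354/0.046 = 7.69.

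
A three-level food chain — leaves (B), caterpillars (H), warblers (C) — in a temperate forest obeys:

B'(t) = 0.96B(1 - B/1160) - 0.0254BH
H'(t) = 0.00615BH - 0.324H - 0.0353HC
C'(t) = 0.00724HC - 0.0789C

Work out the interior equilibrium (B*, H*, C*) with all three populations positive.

B* ≈ 826, H* ≈ 10.9, C* ≈ 135

From dC/dt = 0: 0.00724H* = 0.0789, so H* = 10.9.
From dB/dt = 0: 0.96(1 - B*/1160) = 0.0254·10.9, giving B* = 1160·(1 - 0.288) = 826.
From dH/dt = 0: 0.00615·826 - 0.324 = 0.0353C*, so C* = 4.75/0.0353 = 135.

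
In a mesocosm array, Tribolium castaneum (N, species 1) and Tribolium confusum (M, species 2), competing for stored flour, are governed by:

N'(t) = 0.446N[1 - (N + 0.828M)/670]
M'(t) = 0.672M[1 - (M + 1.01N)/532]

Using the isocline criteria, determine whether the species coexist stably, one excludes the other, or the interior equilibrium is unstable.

species 1 excludes species 2

Compare the nullcline intercepts: K1/α12 = 670/0.828 = 809 > K2 = 532; K2/α21 = 532/1.01 = 527 < K1 = 670.
Since the inequalities point opposite ways, species 1 can invade but species 2 cannot.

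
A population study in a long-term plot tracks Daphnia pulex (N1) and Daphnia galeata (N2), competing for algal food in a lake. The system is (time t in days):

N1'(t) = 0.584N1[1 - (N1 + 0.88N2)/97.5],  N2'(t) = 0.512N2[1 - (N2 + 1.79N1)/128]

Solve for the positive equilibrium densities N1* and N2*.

N1* ≈ 26.3, N2* ≈ 80.9

Setting both brackets to zero gives the nullclines N1 + 0.88N2 = 97.5 and 1.79N1 + N2 = 128.
Substituting N2 = 128 - 1.79N1 into the first: N1(1 - 0.88·1.79) = 97.5 - 0.88·128.
So N1* = -15.1/-0.575 = 26.3, and then N2* = 128 - 1.79·26.3 = 80.9.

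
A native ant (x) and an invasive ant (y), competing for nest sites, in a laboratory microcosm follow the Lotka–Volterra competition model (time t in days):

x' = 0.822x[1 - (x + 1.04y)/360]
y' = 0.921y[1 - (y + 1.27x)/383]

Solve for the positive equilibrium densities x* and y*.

Setting both brackets to zero gives the nullclines x + 1.04y = 360 and 1.27x + y = 383.
Substituting y = 383 - 1.27x into the first: x(1 - 1.04·1.27) = 360 - 1.04·383.
So x* = -38.3/-0.321 = 119, and then y* = 383 - 1.27·119 = 231.

x* ≈ 119, y* ≈ 231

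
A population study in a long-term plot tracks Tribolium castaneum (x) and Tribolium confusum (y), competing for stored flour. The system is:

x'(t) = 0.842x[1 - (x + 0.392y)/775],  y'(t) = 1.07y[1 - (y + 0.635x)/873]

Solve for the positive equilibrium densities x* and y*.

x* ≈ 576, y* ≈ 507

Setting both brackets to zero gives the nullclines x + 0.392y = 775 and 0.635x + y = 873.
Substituting y = 873 - 0.635x into the first: x(1 - 0.392·0.635) = 775 - 0.392·873.
So x* = 433/0.751 = 576, and then y* = 873 - 0.635·576 = 507.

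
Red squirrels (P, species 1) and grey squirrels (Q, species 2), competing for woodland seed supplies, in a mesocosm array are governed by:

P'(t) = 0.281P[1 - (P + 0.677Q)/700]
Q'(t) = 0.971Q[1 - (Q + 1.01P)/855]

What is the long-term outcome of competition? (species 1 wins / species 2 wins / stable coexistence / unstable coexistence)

Compare the nullcline intercepts: K1/α12 = 700/0.677 = 1030 > K2 = 855; K2/α21 = 855/1.01 = 847 > K1 = 700.
Since both inequalities hold, each species can invade when rare, so the interior equilibrium is stable.

stable coexistence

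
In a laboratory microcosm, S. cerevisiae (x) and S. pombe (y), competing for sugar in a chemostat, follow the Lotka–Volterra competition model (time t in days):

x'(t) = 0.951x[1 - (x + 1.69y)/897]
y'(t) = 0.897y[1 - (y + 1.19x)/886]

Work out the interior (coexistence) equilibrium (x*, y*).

x* ≈ 594, y* ≈ 179

Setting both brackets to zero gives the nullclines x + 1.69y = 897 and 1.19x + y = 886.
Substituting y = 886 - 1.19x into the first: x(1 - 1.69·1.19) = 897 - 1.69·886.
So x* = -600/-1.01 = 594, and then y* = 886 - 1.19·594 = 179.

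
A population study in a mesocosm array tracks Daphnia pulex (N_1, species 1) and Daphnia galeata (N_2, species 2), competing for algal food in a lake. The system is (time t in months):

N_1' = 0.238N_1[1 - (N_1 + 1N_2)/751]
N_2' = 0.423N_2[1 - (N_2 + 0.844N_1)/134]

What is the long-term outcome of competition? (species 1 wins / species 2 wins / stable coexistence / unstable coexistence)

Compare the nullcline intercepts: K1/α12 = 751/1 = 751 > K2 = 134; K2/α21 = 134/0.844 = 159 < K1 = 751.
Since the inequalities point opposite ways, species 1 can invade but species 2 cannot.

species 1 excludes species 2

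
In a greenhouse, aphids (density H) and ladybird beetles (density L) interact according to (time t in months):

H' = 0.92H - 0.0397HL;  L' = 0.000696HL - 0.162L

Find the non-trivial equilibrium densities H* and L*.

H* ≈ 233, L* ≈ 23.2

Set dL/dt = 0 with L > 0: 0.000696H - 0.162 = 0, so H* = 0.162/0.000696 = 233.
Set dH/dt = 0 with H > 0: 0.92 - 0.0397L = 0, so L* = 0.92/0.0397 = 23.2.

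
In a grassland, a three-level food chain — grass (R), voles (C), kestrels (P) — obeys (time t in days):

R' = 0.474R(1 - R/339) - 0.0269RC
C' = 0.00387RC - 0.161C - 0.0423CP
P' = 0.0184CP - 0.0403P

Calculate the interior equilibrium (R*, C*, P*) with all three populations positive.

R* ≈ 297, C* ≈ 2.19, P* ≈ 23.4

From dP/dt = 0: 0.0184C* = 0.0403, so C* = 2.19.
From dR/dt = 0: 0.474(1 - R*/339) = 0.0269·2.19, giving R* = 339·(1 - 0.124) = 297.
From dC/dt = 0: 0.00387·297 - 0.161 = 0.0423P*, so P* = 0.988/0.0423 = 23.4.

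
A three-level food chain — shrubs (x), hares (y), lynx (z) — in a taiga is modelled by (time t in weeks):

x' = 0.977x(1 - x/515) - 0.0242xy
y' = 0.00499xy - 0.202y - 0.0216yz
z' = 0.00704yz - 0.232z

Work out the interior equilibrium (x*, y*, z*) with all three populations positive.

x* ≈ 94.6, y* ≈ 33, z* ≈ 12.5

From dz/dt = 0: 0.00704y* = 0.232, so y* = 33.
From dx/dt = 0: 0.977(1 - x*/515) = 0.0242·33, giving x* = 515·(1 - 0.816) = 94.6.
From dy/dt = 0: 0.00499·94.6 - 0.202 = 0.0216z*, so z* = 0.27/0.0216 = 12.5.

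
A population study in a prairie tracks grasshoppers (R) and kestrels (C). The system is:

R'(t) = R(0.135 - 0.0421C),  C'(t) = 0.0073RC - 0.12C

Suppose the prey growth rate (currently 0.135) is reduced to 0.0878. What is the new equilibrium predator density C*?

C* ≈ 2.09

At the interior fixed point, setting dR/dt = 0 with R > 0 fixes C* = (prey growth rate)/(RC coefficient) — independent of the other coefficients.
With the change, C* = 0.0878/0.0421 = 2.09; it falls from 3.21.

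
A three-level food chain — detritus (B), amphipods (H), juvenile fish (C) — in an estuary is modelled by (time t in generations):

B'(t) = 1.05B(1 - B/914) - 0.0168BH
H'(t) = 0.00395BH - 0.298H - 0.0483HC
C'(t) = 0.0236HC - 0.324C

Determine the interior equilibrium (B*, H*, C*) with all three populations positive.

B* ≈ 713, H* ≈ 13.7, C* ≈ 52.2

From dC/dt = 0: 0.0236H* = 0.324, so H* = 13.7.
From dB/dt = 0: 1.05(1 - B*/914) = 0.0168·13.7, giving B* = 914·(1 - 0.22) = 713.
From dH/dt = 0: 0.00395·713 - 0.298 = 0.0483C*, so C* = 2.52/0.0483 = 52.2.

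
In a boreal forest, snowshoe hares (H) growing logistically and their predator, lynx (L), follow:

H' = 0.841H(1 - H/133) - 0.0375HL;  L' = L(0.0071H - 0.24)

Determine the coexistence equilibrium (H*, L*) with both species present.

H* ≈ 33.8, L* ≈ 16.7

From dL/dt = 0 with L > 0: 0.0071H* = 0.24, so H* = 33.8.
Substitute into dH/dt = 0: 0.841(1 - 33.8/133) = 0.0375L*.
The bracket is 0.746, giving L* = 0.627/0.0375 = 16.7.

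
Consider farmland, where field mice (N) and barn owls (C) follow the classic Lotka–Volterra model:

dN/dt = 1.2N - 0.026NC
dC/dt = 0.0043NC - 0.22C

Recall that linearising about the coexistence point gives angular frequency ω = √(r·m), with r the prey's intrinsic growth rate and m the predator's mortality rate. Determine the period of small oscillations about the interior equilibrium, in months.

T ≈ 12.2 months

Here r = 1.2 and m = 0.22, so r·m = 0.264.
ω = √0.264 = 0.514 per month, hence T = 2π/ω ≈ 12.2 months.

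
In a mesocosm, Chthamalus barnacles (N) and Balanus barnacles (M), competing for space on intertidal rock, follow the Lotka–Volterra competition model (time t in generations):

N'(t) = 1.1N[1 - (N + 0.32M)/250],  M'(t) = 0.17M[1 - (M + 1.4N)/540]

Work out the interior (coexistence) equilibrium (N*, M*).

N* ≈ 140, M* ≈ 344

Setting both brackets to zero gives the nullclines N + 0.32M = 250 and 1.4N + M = 540.
Substituting M = 540 - 1.4N into the first: N(1 - 0.32·1.4) = 250 - 0.32·540.
So N* = 77.2/0.552 = 140, and then M* = 540 - 1.4·140 = 344.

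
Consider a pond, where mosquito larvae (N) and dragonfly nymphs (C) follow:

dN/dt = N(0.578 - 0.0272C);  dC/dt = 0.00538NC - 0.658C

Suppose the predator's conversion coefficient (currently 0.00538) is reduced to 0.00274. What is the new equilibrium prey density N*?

At the interior fixed point, setting dC/dt = 0 with C > 0 fixes N* = (predator death rate)/(NC coefficient) — independent of the other coefficients.
With the change, N* = 0.658/0.00274 = 240; it rises from 122.

N* ≈ 240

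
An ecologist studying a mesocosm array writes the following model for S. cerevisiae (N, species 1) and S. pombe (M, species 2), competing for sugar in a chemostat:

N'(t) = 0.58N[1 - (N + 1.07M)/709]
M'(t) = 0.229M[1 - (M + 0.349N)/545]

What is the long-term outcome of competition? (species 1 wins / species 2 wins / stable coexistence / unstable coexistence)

Compare the nullcline intercepts: K1/α12 = 709/1.07 = 663 > K2 = 545; K2/α21 = 545/0.349 = 1560 > K1 = 709.
Since both inequalities hold, each species can invade when rare, so the interior equilibrium is stable.

stable coexistence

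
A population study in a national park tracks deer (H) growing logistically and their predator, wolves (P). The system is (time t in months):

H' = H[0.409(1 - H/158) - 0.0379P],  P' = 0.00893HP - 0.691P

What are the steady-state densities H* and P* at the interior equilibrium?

H* ≈ 77.4, P* ≈ 5.51

From dP/dt = 0 with P > 0: 0.00893H* = 0.691, so H* = 77.4.
Substitute into dH/dt = 0: 0.409(1 - 77.4/158) = 0.0379P*.
The bracket is 0.51, giving P* = 0.209/0.0379 = 5.51.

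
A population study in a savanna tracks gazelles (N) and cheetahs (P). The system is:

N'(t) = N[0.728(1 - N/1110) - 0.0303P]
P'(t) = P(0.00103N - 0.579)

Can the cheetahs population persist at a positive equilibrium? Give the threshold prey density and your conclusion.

Threshold N = 562; K > 562, so yes, the predator persists.

The predator equation gives dP/dt > 0 only when N > 0.579/0.00103 = 562.
Without the predator, N → K = 1110. Since 1110 > 562, the predator can invade and persist.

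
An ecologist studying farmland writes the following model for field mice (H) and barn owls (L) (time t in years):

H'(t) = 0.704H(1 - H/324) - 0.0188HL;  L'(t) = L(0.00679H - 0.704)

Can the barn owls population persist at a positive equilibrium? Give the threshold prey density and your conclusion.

Threshold H = 104; K > 104, so yes, the predator persists.

The predator equation gives dL/dt > 0 only when H > 0.704/0.00679 = 104.
Without the predator, H → K = 324. Since 324 > 104, the predator can invade and persist.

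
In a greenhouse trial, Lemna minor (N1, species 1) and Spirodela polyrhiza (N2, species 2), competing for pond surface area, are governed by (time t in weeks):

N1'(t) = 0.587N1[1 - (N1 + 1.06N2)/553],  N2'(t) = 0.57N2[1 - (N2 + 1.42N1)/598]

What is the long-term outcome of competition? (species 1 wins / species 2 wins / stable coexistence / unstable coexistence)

unstable coexistence (outcome depends on initial conditions)

Compare the nullcline intercepts: K1/α12 = 553/1.06 = 522 < K2 = 598; K2/α21 = 598/1.42 = 421 < K1 = 553.
Since both are reversed, neither can invade when rare; the interior point is a saddle.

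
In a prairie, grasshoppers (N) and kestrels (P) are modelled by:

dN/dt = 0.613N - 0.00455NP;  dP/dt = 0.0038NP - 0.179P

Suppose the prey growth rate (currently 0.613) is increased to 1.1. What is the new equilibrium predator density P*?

P* ≈ 242

At the interior fixed point, setting dN/dt = 0 with N > 0 fixes P* = (prey growth rate)/(NP coefficient) — independent of the other coefficients.
With the change, P* = 1.1/0.00455 = 242; it rises from 135.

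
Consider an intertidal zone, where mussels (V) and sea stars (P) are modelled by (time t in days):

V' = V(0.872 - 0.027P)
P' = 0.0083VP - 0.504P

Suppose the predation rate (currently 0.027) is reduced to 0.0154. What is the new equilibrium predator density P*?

P* ≈ 56.6

At the interior fixed point, setting dV/dt = 0 with V > 0 fixes P* = (prey growth rate)/(VP coefficient) — independent of the other coefficients.
With the change, P* = 0.872/0.0154 = 56.6; it rises from 32.3.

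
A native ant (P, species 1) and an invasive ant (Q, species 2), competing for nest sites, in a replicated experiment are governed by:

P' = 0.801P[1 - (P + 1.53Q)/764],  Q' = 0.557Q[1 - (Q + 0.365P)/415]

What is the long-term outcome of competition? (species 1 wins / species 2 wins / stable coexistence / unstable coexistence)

stable coexistence

Compare the nullcline intercepts: K1/α12 = 764/1.53 = 499 > K2 = 415; K2/α21 = 415/0.365 = 1140 > K1 = 764.
Since both inequalities hold, each species can invade when rare, so the interior equilibrium is stable.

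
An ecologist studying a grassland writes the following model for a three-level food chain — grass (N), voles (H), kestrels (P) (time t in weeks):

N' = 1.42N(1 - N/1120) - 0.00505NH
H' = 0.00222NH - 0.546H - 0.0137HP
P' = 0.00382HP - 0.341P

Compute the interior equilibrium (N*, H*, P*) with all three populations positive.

N* ≈ 764, H* ≈ 89.3, P* ≈ 84

From dP/dt = 0: 0.00382H* = 0.341, so H* = 89.3.
From dN/dt = 0: 1.42(1 - N*/1120) = 0.00505·89.3, giving N* = 1120·(1 - 0.317) = 764.
From dH/dt = 0: 0.00222·764 - 0.546 = 0.0137P*, so P* = 1.15/0.0137 = 84.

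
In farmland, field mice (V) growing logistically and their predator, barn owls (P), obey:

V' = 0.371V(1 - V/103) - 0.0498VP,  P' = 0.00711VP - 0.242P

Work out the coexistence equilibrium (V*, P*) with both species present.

V* ≈ 34, P* ≈ 4.99

From dP/dt = 0 with P > 0: 0.00711V* = 0.242, so V* = 34.
Substitute into dV/dt = 0: 0.371(1 - 34/103) = 0.0498P*.
The bracket is 0.67, giving P* = 0.248/0.0498 = 4.99.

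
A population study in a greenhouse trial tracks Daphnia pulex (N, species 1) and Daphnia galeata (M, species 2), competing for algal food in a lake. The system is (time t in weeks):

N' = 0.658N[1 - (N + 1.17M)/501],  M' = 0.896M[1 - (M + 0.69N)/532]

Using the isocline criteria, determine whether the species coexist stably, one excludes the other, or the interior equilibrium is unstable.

species 2 excludes species 1

Compare the nullcline intercepts: K1/α12 = 501/1.17 = 428 < K2 = 532; K2/α21 = 532/0.69 = 771 > K1 = 501.
Since the inequalities point opposite ways, species 2 can invade but species 1 cannot.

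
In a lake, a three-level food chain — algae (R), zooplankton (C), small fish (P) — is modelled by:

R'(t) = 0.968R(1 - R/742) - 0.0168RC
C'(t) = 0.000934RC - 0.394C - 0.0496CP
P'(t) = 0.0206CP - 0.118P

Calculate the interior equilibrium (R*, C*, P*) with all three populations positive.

R* ≈ 668, C* ≈ 5.73, P* ≈ 4.64

From dP/dt = 0: 0.0206C* = 0.118, so C* = 5.73.
From dR/dt = 0: 0.968(1 - R*/742) = 0.0168·5.73, giving R* = 742·(1 - 0.0994) = 668.
From dC/dt = 0: 0.000934·668 - 0.394 = 0.0496P*, so P* = 0.23/0.0496 = 4.64.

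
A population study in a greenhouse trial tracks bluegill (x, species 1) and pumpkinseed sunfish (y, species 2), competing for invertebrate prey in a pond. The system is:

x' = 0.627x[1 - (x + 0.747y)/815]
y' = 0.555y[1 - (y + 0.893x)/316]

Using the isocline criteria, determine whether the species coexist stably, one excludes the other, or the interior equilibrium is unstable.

Compare the nullcline intercepts: K1/α12 = 815/0.747 = 1090 > K2 = 316; K2/α21 = 316/0.893 = 354 < K1 = 815.
Since the inequalities point opposite ways, species 1 can invade but species 2 cannot.

species 1 excludes species 2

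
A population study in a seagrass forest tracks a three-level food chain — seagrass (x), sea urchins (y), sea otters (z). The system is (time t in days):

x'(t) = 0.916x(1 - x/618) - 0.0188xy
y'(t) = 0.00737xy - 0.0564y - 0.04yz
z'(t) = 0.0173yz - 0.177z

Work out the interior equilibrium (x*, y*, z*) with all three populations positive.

From dz/dt = 0: 0.0173y* = 0.177, so y* = 10.2.
From dx/dt = 0: 0.916(1 - x*/618) = 0.0188·10.2, giving x* = 618·(1 - 0.21) = 488.
From dy/dt = 0: 0.00737·488 - 0.0564 = 0.04z*, so z* = 3.54/0.04 = 88.5.

x* ≈ 488, y* ≈ 10.2, z* ≈ 88.5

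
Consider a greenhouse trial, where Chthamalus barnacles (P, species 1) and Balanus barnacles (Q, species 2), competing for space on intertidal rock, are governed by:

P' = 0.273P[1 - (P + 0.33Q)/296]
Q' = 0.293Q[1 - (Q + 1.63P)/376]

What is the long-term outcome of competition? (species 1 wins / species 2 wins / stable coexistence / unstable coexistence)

Compare the nullcline intercepts: K1/α12 = 296/0.33 = 897 > K2 = 376; K2/α21 = 376/1.63 = 231 < K1 = 296.
Since the inequalities point opposite ways, species 1 can invade but species 2 cannot.

species 1 excludes species 2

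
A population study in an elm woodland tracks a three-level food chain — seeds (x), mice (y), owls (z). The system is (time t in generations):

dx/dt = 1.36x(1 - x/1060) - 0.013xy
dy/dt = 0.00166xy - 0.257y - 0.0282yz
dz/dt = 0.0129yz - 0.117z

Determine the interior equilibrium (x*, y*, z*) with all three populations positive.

From dz/dt = 0: 0.0129y* = 0.117, so y* = 9.07.
From dx/dt = 0: 1.36(1 - x*/1060) = 0.013·9.07, giving x* = 1060·(1 - 0.0867) = 968.
From dy/dt = 0: 0.00166·968 - 0.257 = 0.0282z*, so z* = 1.35/0.0282 = 47.9.

x* ≈ 968, y* ≈ 9.07, z* ≈ 47.9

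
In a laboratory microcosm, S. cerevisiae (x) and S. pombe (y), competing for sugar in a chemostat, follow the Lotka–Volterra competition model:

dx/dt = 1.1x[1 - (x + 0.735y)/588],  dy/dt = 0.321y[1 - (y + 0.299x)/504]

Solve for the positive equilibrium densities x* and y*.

x* ≈ 279, y* ≈ 421

Setting both brackets to zero gives the nullclines x + 0.735y = 588 and 0.299x + y = 504.
Substituting y = 504 - 0.299x into the first: x(1 - 0.735·0.299) = 588 - 0.735·504.
So x* = 218/0.78 = 279, and then y* = 504 - 0.299·279 = 421.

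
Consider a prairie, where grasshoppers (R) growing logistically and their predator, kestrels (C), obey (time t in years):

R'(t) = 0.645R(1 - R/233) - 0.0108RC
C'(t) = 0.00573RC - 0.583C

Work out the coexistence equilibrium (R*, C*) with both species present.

From dC/dt = 0 with C > 0: 0.00573R* = 0.583, so R* = 102.
Substitute into dR/dt = 0: 0.645(1 - 102/233) = 0.0108C*.
The bracket is 0.563, giving C* = 0.363/0.0108 = 33.6.

R* ≈ 102, C* ≈ 33.6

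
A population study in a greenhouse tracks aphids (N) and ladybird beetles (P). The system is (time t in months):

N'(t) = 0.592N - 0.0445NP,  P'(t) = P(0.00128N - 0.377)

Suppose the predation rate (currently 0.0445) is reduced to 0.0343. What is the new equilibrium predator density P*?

P* ≈ 17.3

At the interior fixed point, setting dN/dt = 0 with N > 0 fixes P* = (prey growth rate)/(NP coefficient) — independent of the other coefficients.
With the change, P* = 0.592/0.0343 = 17.3; it rises from 13.3.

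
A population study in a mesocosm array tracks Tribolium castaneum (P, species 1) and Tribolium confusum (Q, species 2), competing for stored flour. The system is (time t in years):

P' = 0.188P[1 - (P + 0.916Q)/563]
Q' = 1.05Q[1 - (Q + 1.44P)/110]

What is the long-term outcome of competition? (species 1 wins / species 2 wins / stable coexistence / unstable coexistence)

Compare the nullcline intercepts: K1/α12 = 563/0.916 = 615 > K2 = 110; K2/α21 = 110/1.44 = 76.4 < K1 = 563.
Since the inequalities point opposite ways, species 1 can invade but species 2 cannot.

species 1 excludes species 2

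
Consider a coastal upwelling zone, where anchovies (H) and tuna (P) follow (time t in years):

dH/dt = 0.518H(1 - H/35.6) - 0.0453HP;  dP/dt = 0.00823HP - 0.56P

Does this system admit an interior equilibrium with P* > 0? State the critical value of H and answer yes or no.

The predator equation gives dP/dt > 0 only when H > 0.56/0.00823 = 68.
Without the predator, H → K = 35.6. Since 35.6 < 68, the predator cannot invade.

Threshold H = 68; K < 68, so no, the predator goes extinct.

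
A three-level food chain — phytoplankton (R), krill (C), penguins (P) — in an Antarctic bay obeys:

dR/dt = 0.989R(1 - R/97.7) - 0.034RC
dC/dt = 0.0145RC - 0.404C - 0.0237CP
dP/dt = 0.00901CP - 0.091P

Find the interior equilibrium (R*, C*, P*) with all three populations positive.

From dP/dt = 0: 0.00901C* = 0.091, so C* = 10.1.
From dR/dt = 0: 0.989(1 - R*/97.7) = 0.034·10.1, giving R* = 97.7·(1 - 0.347) = 63.8.
From dC/dt = 0: 0.0145·63.8 - 0.404 = 0.0237P*, so P* = 0.521/0.0237 = 22.

R* ≈ 63.8, C* ≈ 10.1, P* ≈ 22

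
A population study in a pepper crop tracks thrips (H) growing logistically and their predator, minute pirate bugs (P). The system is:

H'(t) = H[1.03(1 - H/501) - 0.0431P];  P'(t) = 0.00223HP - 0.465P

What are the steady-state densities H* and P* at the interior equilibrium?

H* ≈ 209, P* ≈ 14

From dP/dt = 0 with P > 0: 0.00223H* = 0.465, so H* = 209.
Substitute into dH/dt = 0: 1.03(1 - 209/501) = 0.0431P*.
The bracket is 0.584, giving P* = 0.601/0.0431 = 14.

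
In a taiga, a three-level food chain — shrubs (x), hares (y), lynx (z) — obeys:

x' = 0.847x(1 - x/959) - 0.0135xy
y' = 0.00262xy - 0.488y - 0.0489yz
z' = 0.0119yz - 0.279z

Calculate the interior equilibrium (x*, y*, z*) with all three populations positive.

From dz/dt = 0: 0.0119y* = 0.279, so y* = 23.4.
From dx/dt = 0: 0.847(1 - x*/959) = 0.0135·23.4, giving x* = 959·(1 - 0.374) = 601.
From dy/dt = 0: 0.00262·601 - 0.488 = 0.0489z*, so z* = 1.09/0.0489 = 22.2.

x* ≈ 601, y* ≈ 23.4, z* ≈ 22.2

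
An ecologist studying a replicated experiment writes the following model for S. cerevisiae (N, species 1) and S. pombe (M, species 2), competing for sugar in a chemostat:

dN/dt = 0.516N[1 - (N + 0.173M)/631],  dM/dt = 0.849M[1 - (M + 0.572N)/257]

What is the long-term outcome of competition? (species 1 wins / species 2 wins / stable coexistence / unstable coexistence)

Compare the nullcline intercepts: K1/α12 = 631/0.173 = 3650 > K2 = 257; K2/α21 = 257/0.572 = 449 < K1 = 631.
Since the inequalities point opposite ways, species 1 can invade but species 2 cannot.

species 1 excludes species 2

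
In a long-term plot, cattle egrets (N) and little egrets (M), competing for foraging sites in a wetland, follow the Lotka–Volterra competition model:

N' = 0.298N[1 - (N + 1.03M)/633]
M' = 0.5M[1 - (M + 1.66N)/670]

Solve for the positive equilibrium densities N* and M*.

N* ≈ 80.4, M* ≈ 536

Setting both brackets to zero gives the nullclines N + 1.03M = 633 and 1.66N + M = 670.
Substituting M = 670 - 1.66N into the first: N(1 - 1.03·1.66) = 633 - 1.03·670.
So N* = -57.1/-0.71 = 80.4, and then M* = 670 - 1.66·80.4 = 536.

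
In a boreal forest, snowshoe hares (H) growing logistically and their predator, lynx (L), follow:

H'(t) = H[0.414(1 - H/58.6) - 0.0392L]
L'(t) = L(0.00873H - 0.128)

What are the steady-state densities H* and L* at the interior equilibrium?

From dL/dt = 0 with L > 0: 0.00873H* = 0.128, so H* = 14.7.
Substitute into dH/dt = 0: 0.414(1 - 14.7/58.6) = 0.0392L*.
The bracket is 0.75, giving L* = 0.31/0.0392 = 7.92.

H* ≈ 14.7, L* ≈ 7.92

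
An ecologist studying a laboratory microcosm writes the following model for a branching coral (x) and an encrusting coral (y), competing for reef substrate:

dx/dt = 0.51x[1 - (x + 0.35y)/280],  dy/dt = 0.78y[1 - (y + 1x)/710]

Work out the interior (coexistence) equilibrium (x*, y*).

Setting both brackets to zero gives the nullclines x + 0.35y = 280 and 1x + y = 710.
Substituting y = 710 - 1x into the first: x(1 - 0.35·1) = 280 - 0.35·710.
So x* = 31.5/0.65 = 48.5, and then y* = 710 - 1·48.5 = 662.

x* ≈ 48.5, y* ≈ 662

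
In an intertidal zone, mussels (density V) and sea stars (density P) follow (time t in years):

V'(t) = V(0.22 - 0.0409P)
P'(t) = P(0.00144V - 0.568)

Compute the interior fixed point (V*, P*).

V* ≈ 394, P* ≈ 5.38

Set dP/dt = 0 with P > 0: 0.00144V - 0.568 = 0, so V* = 0.568/0.00144 = 394.
Set dV/dt = 0 with V > 0: 0.22 - 0.0409P = 0, so P* = 0.22/0.0409 = 5.38.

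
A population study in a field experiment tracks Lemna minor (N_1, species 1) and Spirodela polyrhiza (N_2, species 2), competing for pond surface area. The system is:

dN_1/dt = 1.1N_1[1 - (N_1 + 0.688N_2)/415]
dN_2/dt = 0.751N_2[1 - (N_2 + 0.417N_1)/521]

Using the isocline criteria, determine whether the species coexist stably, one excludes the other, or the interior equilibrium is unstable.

stable coexistence

Compare the nullcline intercepts: K1/α12 = 415/0.688 = 603 > K2 = 521; K2/α21 = 521/0.417 = 1250 > K1 = 415.
Since both inequalities hold, each species can invade when rare, so the interior equilibrium is stable.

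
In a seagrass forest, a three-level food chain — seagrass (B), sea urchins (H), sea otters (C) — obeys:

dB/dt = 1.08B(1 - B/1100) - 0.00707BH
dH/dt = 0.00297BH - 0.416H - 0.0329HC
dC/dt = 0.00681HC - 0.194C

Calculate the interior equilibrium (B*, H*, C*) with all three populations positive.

B* ≈ 895, H* ≈ 28.5, C* ≈ 68.1

From dC/dt = 0: 0.00681H* = 0.194, so H* = 28.5.
From dB/dt = 0: 1.08(1 - B*/1100) = 0.00707·28.5, giving B* = 1100·(1 - 0.186) = 895.
From dH/dt = 0: 0.00297·895 - 0.416 = 0.0329C*, so C* = 2.24/0.0329 = 68.1.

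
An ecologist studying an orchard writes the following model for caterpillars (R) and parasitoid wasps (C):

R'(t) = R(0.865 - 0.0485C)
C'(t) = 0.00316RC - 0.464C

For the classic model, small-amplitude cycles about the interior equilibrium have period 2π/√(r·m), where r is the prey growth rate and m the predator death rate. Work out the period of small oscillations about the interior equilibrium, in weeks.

Here r = 0.865 and m = 0.464, so r·m = 0.401.
ω = √0.401 = 0.634 per week, hence T = 2π/ω ≈ 9.92 weeks.

T ≈ 9.92 weeks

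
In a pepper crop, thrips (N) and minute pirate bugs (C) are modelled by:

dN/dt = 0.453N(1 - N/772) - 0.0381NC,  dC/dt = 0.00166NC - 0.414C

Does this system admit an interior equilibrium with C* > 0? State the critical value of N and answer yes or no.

Threshold N = 249; K > 249, so yes, the predator persists.

The predator equation gives dC/dt > 0 only when N > 0.414/0.00166 = 249.
Without the predator, N → K = 772. Since 772 > 249, the predator can invade and persist.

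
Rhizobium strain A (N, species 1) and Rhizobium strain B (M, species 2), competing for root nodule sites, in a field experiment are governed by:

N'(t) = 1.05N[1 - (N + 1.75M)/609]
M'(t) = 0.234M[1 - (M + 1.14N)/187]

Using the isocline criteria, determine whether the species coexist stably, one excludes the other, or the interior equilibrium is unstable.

species 1 excludes species 2

Compare the nullcline intercepts: K1/α12 = 609/1.75 = 348 > K2 = 187; K2/α21 = 187/1.14 = 164 < K1 = 609.
Since the inequalities point opposite ways, species 1 can invade but species 2 cannot.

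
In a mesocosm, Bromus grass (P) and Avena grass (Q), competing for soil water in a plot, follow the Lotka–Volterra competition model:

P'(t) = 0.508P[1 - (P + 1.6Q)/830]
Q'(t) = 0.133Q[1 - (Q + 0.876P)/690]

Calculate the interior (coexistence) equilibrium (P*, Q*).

P* ≈ 682, Q* ≈ 92.3

Setting both brackets to zero gives the nullclines P + 1.6Q = 830 and 0.876P + Q = 690.
Substituting Q = 690 - 0.876P into the first: P(1 - 1.6·0.876) = 830 - 1.6·690.
So P* = -274/-0.402 = 682, and then Q* = 690 - 0.876·682 = 92.3.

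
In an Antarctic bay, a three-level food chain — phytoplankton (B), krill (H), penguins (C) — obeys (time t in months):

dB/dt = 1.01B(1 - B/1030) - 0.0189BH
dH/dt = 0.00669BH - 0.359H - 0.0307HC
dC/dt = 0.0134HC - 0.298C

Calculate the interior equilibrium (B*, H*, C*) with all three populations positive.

B* ≈ 601, H* ≈ 22.2, C* ≈ 119

From dC/dt = 0: 0.0134H* = 0.298, so H* = 22.2.
From dB/dt = 0: 1.01(1 - B*/1030) = 0.0189·22.2, giving B* = 1030·(1 - 0.416) = 601.
From dH/dt = 0: 0.00669·601 - 0.359 = 0.0307C*, so C* = 3.66/0.0307 = 119.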